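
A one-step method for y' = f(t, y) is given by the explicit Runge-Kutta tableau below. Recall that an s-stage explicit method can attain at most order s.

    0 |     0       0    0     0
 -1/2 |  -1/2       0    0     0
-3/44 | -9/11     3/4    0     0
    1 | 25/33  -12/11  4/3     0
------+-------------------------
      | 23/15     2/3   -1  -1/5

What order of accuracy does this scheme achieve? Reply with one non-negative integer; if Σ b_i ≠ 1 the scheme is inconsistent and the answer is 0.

1

b = (23/15, 2/3, -1, -1/5)
c = (0, -1/2, -3/44, 1)
Ac = (0, 0, -3/8, 5/11)
Σ b_i: 23/15·1 + 2/3·1 + (-1)·1 + (-1/5)·1 = 1 ✓
b·c: 2/3·(-1/2) + (-1)·(-3/44) + (-1/5)·1 = -307/660 ≠ 1/2 ⇒ order 1.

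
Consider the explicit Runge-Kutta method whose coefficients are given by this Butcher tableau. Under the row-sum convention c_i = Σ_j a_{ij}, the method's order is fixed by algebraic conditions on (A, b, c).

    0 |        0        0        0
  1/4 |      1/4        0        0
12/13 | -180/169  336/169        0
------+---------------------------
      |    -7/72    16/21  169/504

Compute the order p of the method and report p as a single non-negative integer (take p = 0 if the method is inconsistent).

b = (-7/72, 16/21, 169/504)
c = (0, 1/4, 12/13)
Ac = (0, 0, 84/169)
Σ b_i: (-7/72)·1 + 16/21·1 + 169/504·1 = 1 ✓
b·c: 16/21·1/4 + 169/504·12/13 = 1/2 ✓
b·c²: 16/21·1/16 + 169/504·144/169 = 1/3 ✓
b·Ac: 169/504·84/169 = 1/6 ✓; 3 stages ⇒ order 3.

3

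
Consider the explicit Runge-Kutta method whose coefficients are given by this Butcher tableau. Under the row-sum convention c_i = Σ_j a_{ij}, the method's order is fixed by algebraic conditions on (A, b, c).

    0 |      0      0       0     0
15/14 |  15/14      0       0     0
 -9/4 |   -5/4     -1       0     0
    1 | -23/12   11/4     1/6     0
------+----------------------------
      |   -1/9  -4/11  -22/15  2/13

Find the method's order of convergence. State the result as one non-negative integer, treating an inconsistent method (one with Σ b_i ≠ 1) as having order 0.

0

b = (-1/9, -4/11, -22/15, 2/13)
c = (0, 15/14, -9/4, 1)
Ac = (0, 0, -15/14, 18/7)
Σ b_i: (-1/9)·1 + (-4/11)·1 + (-22/15)·1 + 2/13·1 = -11503/6435 ≠ 1 ⇒ order 0.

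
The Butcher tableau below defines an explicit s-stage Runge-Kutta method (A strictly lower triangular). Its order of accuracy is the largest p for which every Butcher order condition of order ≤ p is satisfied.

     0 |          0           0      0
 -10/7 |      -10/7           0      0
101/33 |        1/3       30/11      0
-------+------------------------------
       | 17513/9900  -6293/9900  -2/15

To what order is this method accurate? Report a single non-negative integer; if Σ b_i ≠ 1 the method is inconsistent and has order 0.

2

b = (17513/9900, -6293/9900, -2/15)
c = (0, -10/7, 101/33)
Ac = (0, 0, -300/77)
Σ b_i: 17513/9900·1 + (-6293/9900)·1 + (-2/15)·1 = 1 ✓
b·c: (-6293/9900)·(-10/7) + (-2/15)·101/33 = 1/2 ✓
b·c²: (-6293/9900)·100/49 + (-2/15)·10201/1089 = -291149/114345 ≠ 1/3 ⇒ order 2.
b·Ac: (-2/15)·(-300/77) = 40/77 ≠ 1/6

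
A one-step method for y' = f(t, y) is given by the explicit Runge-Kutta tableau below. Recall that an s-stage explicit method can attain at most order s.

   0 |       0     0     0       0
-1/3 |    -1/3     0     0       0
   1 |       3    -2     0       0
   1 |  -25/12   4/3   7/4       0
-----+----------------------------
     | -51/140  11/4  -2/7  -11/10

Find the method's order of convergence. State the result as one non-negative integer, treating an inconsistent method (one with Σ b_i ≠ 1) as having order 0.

1

b = (-51/140, 11/4, -2/7, -11/10)
c = (0, -1/3, 1, 1)
Ac = (0, 0, 2/3, 47/36)
Σ b_i: (-51/140)·1 + 11/4·1 + (-2/7)·1 + (-11/10)·1 = 1 ✓
b·c: 11/4·(-1/3) + (-2/7)·1 + (-11/10)·1 = -967/420 ≠ 1/2 ⇒ order 1.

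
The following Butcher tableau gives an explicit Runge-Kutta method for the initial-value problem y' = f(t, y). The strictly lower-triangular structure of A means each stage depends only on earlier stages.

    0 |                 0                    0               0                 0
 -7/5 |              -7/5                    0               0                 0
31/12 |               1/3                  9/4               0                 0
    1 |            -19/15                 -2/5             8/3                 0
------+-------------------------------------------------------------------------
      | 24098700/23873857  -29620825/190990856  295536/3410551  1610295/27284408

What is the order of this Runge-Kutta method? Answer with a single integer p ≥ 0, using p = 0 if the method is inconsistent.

3

b = (24098700/23873857, -29620825/190990856, 295536/3410551, 1610295/27284408)
c = (0, -7/5, 31/12, 1)
Ac = (0, 0, -63/20, 1676/225)
Σ b_i: 24098700/23873857·1 + (-29620825/190990856)·1 + 295536/3410551·1 + 1610295/27284408·1 = 1 ✓
b·c: (-29620825/190990856)·(-7/5) + 295536/3410551·31/12 + 1610295/27284408·1 = 1/2 ✓
b·c²: (-29620825/190990856)·49/25 + 295536/3410551·961/144 + 1610295/27284408·1 = 1/3 ✓
b·Ac: 295536/3410551·(-63/20) + 1610295/27284408·1676/225 = 1/6 ✓
b·c³: (-29620825/190990856)·(-343/125) + 295536/3410551·29791/1728 + 1610295/27284408·1 = 1214603249/613899180 ≠ 1/4 ⇒ order 3.
b·(c∘Ac): 295536/3410551·(-651/80) + 1610295/27284408·1676/225 = -27166819/102316530 ≠ 1/8
b·Ac²: 295536/3410551·441/100 + 1610295/27284408·114833/6750 = 3403919317/2455596720 ≠ 1/12
b·A²c: 1610295/27284408·(-42/5) = -6763239/13642204 ≠ 1/24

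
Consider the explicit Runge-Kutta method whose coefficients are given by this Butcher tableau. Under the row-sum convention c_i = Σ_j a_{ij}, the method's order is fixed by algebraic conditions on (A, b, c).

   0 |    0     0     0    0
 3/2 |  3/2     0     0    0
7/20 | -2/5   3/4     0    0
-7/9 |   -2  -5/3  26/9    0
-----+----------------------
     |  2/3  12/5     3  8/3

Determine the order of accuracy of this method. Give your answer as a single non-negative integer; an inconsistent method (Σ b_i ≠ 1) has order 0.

0

b = (2/3, 12/5, 3, 8/3)
c = (0, 3/2, 7/20, -7/9)
Ac = (0, 0, 9/8, -67/45)
Σ b_i: 2/3·1 + 12/5·1 + 3·1 + 8/3·1 = 131/15 ≠ 1 ⇒ order 0.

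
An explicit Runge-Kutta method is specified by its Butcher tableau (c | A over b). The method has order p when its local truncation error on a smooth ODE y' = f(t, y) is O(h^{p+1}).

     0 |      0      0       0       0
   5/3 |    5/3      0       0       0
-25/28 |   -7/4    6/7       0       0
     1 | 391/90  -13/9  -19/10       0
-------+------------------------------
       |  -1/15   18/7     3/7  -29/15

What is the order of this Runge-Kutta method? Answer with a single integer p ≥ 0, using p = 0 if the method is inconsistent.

b = (-1/15, 18/7, 3/7, -29/15)
c = (0, 5/3, -25/28, 1)
Ac = (0, 0, 10/7, -1075/1512)
Σ b_i: (-1/15)·1 + 18/7·1 + 3/7·1 + (-29/15)·1 = 1 ✓
b·c: 18/7·5/3 + 3/7·(-25/28) + (-29/15)·1 = 5791/2940 ≠ 1/2 ⇒ order 1.

1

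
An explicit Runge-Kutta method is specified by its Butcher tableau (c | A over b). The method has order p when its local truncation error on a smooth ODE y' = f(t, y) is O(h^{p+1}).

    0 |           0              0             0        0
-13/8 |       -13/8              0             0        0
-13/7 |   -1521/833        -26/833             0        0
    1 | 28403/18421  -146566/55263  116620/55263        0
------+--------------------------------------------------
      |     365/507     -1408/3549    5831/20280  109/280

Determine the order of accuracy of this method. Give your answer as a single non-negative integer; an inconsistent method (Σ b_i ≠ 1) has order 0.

b = (365/507, -1408/3549, 5831/20280, 109/280)
c = (0, -13/8, -13/7, 1)
Ac = (0, 0, 169/3332, 511/1308)
Σ b_i: 365/507·1 + (-1408/3549)·1 + 5831/20280·1 + 109/280·1 = 1 ✓
b·c: (-1408/3549)·(-13/8) + 5831/20280·(-13/7) + 109/280·1 = 1/2 ✓
b·c²: (-1408/3549)·169/64 + 5831/20280·169/49 + 109/280·1 = 1/3 ✓
b·Ac: 5831/20280·169/3332 + 109/280·511/1308 = 1/6 ✓
b·c³: (-1408/3549)·(-2197/512) + 5831/20280·(-2197/343) + 109/280·1 = 1/4 ✓
b·(c∘Ac): 5831/20280·(-2197/23324) + 109/280·511/1308 = 1/8 ✓
b·Ac²: 5831/20280·(-2197/26656) + 109/280·959/3488 = 1/12 ✓
b·A²c: 109/280·35/327 = 1/24 ✓; 4 stages ⇒ order 4.

4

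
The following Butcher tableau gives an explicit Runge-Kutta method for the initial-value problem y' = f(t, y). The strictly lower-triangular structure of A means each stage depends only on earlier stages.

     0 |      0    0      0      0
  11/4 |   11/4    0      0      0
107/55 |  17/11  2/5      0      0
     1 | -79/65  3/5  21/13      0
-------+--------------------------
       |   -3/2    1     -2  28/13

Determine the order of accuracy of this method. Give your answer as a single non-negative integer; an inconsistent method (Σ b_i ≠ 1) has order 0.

b = (-3/2, 1, -2, 28/13)
c = (0, 11/4, 107/55, 1)
Ac = (0, 0, 11/10, 13707/2860)
Σ b_i: (-3/2)·1 + 1·1 + (-2)·1 + 28/13·1 = -9/26 ≠ 1 ⇒ order 0.

0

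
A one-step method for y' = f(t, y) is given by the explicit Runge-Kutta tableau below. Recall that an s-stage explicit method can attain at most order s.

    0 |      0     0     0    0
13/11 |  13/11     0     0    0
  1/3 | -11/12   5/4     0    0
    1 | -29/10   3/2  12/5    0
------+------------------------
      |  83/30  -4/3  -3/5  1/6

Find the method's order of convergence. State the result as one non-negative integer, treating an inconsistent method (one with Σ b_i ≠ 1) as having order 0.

1

b = (83/30, -4/3, -3/5, 1/6)
c = (0, 13/11, 1/3, 1)
Ac = (0, 0, 65/44, 283/110)
Σ b_i: 83/30·1 + (-4/3)·1 + (-3/5)·1 + 1/6·1 = 1 ✓
b·c: (-4/3)·13/11 + (-3/5)·1/3 + 1/6·1 = -177/110 ≠ 1/2 ⇒ order 1.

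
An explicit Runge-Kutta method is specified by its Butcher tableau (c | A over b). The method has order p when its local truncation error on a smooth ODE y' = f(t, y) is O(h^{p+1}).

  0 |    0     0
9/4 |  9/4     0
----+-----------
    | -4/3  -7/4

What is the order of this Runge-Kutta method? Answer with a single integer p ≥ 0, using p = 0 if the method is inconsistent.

0

b = (-4/3, -7/4)
c = (0, 9/4)
Σ b_i: (-4/3)·1 + (-7/4)·1 = -37/12 ≠ 1 ⇒ order 0.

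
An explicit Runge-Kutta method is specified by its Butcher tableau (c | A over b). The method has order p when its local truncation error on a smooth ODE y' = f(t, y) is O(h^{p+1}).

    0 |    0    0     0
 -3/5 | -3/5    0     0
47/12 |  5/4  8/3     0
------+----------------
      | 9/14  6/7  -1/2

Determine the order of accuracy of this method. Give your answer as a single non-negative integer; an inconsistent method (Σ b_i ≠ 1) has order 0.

1

b = (9/14, 6/7, -1/2)
c = (0, -3/5, 47/12)
Ac = (0, 0, -8/5)
Σ b_i: 9/14·1 + 6/7·1 + (-1/2)·1 = 1 ✓
b·c: 6/7·(-3/5) + (-1/2)·47/12 = -2077/840 ≠ 1/2 ⇒ order 1.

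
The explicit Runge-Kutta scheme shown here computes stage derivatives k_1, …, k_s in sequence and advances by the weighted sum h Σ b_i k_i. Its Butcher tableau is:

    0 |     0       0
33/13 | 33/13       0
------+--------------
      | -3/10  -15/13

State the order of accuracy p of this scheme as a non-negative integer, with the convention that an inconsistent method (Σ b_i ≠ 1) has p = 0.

0

b = (-3/10, -15/13)
c = (0, 33/13)
Σ b_i: (-3/10)·1 + (-15/13)·1 = -189/130 ≠ 1 ⇒ order 0.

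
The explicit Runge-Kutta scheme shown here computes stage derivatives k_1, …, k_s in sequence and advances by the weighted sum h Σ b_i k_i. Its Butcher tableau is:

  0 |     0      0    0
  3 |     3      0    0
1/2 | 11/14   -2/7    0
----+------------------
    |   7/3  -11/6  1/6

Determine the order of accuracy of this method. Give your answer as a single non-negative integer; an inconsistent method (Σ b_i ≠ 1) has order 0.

0

b = (7/3, -11/6, 1/6)
c = (0, 3, 1/2)
Ac = (0, 0, -6/7)
Σ b_i: 7/3·1 + (-11/6)·1 + 1/6·1 = 2/3 ≠ 1 ⇒ order 0.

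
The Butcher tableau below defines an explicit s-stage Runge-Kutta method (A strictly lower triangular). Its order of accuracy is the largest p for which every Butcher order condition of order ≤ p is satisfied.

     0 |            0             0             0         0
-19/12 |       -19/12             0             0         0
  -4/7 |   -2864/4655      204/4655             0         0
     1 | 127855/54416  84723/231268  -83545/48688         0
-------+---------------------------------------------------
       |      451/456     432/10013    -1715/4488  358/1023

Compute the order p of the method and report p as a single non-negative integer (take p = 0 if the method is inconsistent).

b = (451/456, 432/10013, -1715/4488, 358/1023)
c = (0, -19/12, -4/7, 1)
Ac = (0, 0, -17/245, 1147/2864)
Σ b_i: 451/456·1 + 432/10013·1 + (-1715/4488)·1 + 358/1023·1 = 1 ✓
b·c: 432/10013·(-19/12) + (-1715/4488)·(-4/7) + 358/1023·1 = 1/2 ✓
b·c²: 432/10013·361/144 + (-1715/4488)·16/49 + 358/1023·1 = 1/3 ✓
b·Ac: (-1715/4488)·(-17/245) + 358/1023·1147/2864 = 1/6 ✓
b·c³: 432/10013·(-6859/1728) + (-1715/4488)·(-64/343) + 358/1023·1 = 1/4 ✓
b·(c∘Ac): (-1715/4488)·68/1715 + 358/1023·1147/2864 = 1/8 ✓
b·Ac²: (-1715/4488)·323/2940 + 358/1023·12307/34368 = 1/12 ✓
b·A²c: 358/1023·341/2864 = 1/24 ✓; 4 stages ⇒ order 4.

4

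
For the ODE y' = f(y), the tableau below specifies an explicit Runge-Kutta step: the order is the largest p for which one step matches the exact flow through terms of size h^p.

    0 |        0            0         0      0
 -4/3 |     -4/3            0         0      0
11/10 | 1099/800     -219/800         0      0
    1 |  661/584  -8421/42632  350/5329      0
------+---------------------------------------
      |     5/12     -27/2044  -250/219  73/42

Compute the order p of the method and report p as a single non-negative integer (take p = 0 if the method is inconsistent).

b = (5/12, -27/2044, -250/219, 73/42)
c = (0, -4/3, 11/10, 1)
Ac = (0, 0, 73/200, 49/146)
Σ b_i: 5/12·1 + (-27/2044)·1 + (-250/219)·1 + 73/42·1 = 1 ✓
b·c: (-27/2044)·(-4/3) + (-250/219)·11/10 + 73/42·1 = 1/2 ✓
b·c²: (-27/2044)·16/9 + (-250/219)·121/100 + 73/42·1 = 1/3 ✓
b·Ac: (-250/219)·73/200 + 73/42·49/146 = 1/6 ✓
b·c³: (-27/2044)·(-64/27) + (-250/219)·1331/1000 + 73/42·1 = 1/4 ✓
b·(c∘Ac): (-250/219)·803/2000 + 73/42·49/146 = 1/8 ✓
b·Ac²: (-250/219)·(-73/150) + 73/42·(-119/438) = 1/12 ✓
b·A²c: 73/42·7/292 = 1/24 ✓; 4 stages ⇒ order 4.

4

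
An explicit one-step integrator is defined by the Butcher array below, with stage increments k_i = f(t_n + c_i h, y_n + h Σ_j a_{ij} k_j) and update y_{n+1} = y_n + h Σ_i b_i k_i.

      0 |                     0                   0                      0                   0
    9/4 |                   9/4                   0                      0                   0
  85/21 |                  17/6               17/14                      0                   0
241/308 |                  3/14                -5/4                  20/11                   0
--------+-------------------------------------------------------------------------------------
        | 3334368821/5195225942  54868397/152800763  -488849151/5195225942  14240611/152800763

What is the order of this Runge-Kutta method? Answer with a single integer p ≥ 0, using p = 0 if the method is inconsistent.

3

b = (3334368821/5195225942, 54868397/152800763, -488849151/5195225942, 14240611/152800763)
c = (0, 9/4, 85/21, 241/308)
Ac = (0, 0, 153/56, 16805/3696)
Σ b_i: 3334368821/5195225942·1 + 54868397/152800763·1 + (-488849151/5195225942)·1 + 14240611/152800763·1 = 1 ✓
b·c: 54868397/152800763·9/4 + (-488849151/5195225942)·85/21 + 14240611/152800763·241/308 = 1/2 ✓
b·c²: 54868397/152800763·81/16 + (-488849151/5195225942)·7225/441 + 14240611/152800763·58081/94864 = 1/3 ✓
b·Ac: (-488849151/5195225942)·153/56 + 14240611/152800763·16805/3696 = 1/6 ✓
b·c³: 54868397/152800763·729/64 + (-488849151/5195225942)·614125/9261 + 14240611/152800763·13997521/29218112 = -3566296085585/1694254860144 ≠ 1/4 ⇒ order 3.
b·(c∘Ac): (-488849151/5195225942)·4335/392 + 14240611/152800763·4050005/1138368 = -145604180515/205364225472 ≠ 1/8
b·Ac²: (-488849151/5195225942)·1377/224 + 14240611/152800763·7283345/310464 = 123829080407/77011584552 ≠ 1/12
b·A²c: 14240611/152800763·765/154 = 141481395/305601526 ≠ 1/24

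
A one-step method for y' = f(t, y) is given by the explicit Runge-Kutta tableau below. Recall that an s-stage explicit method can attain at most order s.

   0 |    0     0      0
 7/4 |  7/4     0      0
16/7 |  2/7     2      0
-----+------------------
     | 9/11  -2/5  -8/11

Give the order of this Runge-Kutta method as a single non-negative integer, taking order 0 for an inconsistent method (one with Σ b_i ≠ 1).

0

b = (9/11, -2/5, -8/11)
c = (0, 7/4, 16/7)
Ac = (0, 0, 7/2)
Σ b_i: 9/11·1 + (-2/5)·1 + (-8/11)·1 = -17/55 ≠ 1 ⇒ order 0.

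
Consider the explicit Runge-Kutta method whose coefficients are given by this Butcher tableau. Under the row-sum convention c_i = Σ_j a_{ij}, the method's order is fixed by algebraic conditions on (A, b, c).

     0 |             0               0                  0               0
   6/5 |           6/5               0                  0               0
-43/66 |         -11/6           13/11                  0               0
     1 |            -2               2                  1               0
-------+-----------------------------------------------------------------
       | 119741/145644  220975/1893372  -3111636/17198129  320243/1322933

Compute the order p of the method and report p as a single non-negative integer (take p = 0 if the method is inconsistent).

3

b = (119741/145644, 220975/1893372, -3111636/17198129, 320243/1322933)
c = (0, 6/5, -43/66, 1)
Ac = (0, 0, 78/55, 577/330)
Σ b_i: 119741/145644·1 + 220975/1893372·1 + (-3111636/17198129)·1 + 320243/1322933·1 = 1 ✓
b·c: 220975/1893372·6/5 + (-3111636/17198129)·(-43/66) + 320243/1322933·1 = 1/2 ✓
b·c²: 220975/1893372·36/25 + (-3111636/17198129)·1849/4356 + 320243/1322933·1 = 1/3 ✓
b·Ac: (-3111636/17198129)·78/55 + 320243/1322933·577/330 = 1/6 ✓
b·c³: 220975/1893372·216/125 + (-3111636/17198129)·(-79507/287496) + 320243/1322933·1 = 5933087/12015630 ≠ 1/4 ⇒ order 3.
b·(c∘Ac): (-3111636/17198129)·(-559/605) + 320243/1322933·577/330 = 214981/364110 ≠ 1/8
b·Ac²: (-3111636/17198129)·468/275 + 320243/1322933·359857/108900 = 1288767317/2619407340 ≠ 1/12
b·A²c: 320243/1322933·78/55 = 2270814/6614665 ≠ 1/24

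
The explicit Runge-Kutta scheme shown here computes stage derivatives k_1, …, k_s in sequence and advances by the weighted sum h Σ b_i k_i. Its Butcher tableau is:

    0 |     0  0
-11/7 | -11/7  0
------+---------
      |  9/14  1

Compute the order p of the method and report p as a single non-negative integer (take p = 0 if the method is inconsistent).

0

b = (9/14, 1)
c = (0, -11/7)
Σ b_i: 9/14·1 + 1·1 = 23/14 ≠ 1 ⇒ order 0.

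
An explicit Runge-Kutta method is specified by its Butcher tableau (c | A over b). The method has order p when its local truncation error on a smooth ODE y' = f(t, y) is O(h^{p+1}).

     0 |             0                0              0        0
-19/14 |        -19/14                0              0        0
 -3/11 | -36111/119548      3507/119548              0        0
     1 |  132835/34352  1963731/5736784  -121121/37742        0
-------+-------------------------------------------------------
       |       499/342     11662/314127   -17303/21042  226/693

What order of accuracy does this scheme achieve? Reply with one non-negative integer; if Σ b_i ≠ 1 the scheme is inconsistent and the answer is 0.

b = (499/342, 11662/314127, -17303/21042, 226/693)
c = (0, -19/14, -3/11, 1)
Ac = (0, 0, -501/12584, 1485/3616)
Σ b_i: 499/342·1 + 11662/314127·1 + (-17303/21042)·1 + 226/693·1 = 1 ✓
b·c: 11662/314127·(-19/14) + (-17303/21042)·(-3/11) + 226/693·1 = 1/2 ✓
b·c²: 11662/314127·361/196 + (-17303/21042)·9/121 + 226/693·1 = 1/3 ✓
b·Ac: (-17303/21042)·(-501/12584) + 226/693·1485/3616 = 1/6 ✓
b·c³: 11662/314127·(-6859/2744) + (-17303/21042)·(-27/1331) + 226/693·1 = 1/4 ✓
b·(c∘Ac): (-17303/21042)·1503/138424 + 226/693·1485/3616 = 1/8 ✓
b·Ac²: (-17303/21042)·9519/176176 + 226/693·19833/50624 = 1/12 ✓
b·A²c: 226/693·231/1808 = 1/24 ✓; 4 stages ⇒ order 4.

4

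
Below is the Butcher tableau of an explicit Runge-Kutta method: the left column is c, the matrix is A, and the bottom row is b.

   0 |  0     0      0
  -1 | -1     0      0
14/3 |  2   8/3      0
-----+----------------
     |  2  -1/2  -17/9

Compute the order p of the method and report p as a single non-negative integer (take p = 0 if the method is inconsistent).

b = (2, -1/2, -17/9)
c = (0, -1, 14/3)
Ac = (0, 0, -8/3)
Σ b_i: 2·1 + (-1/2)·1 + (-17/9)·1 = -7/18 ≠ 1 ⇒ order 0.

0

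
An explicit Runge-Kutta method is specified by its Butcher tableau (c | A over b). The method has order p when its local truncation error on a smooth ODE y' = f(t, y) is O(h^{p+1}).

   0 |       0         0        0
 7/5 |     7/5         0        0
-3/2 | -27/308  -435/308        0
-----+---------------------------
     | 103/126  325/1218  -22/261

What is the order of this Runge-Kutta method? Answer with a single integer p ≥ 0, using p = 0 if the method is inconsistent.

3

b = (103/126, 325/1218, -22/261)
c = (0, 7/5, -3/2)
Ac = (0, 0, -87/44)
Σ b_i: 103/126·1 + 325/1218·1 + (-22/261)·1 = 1 ✓
b·c: 325/1218·7/5 + (-22/261)·(-3/2) = 1/2 ✓
b·c²: 325/1218·49/25 + (-22/261)·9/4 = 1/3 ✓
b·Ac: (-22/261)·(-87/44) = 1/6 ✓; 3 stages ⇒ order 3.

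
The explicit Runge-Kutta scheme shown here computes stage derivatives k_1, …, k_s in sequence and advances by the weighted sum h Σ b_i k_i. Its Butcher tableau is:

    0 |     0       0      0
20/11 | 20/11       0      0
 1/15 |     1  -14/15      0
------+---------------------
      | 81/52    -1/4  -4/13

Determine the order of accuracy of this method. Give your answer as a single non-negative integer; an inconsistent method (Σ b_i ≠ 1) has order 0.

b = (81/52, -1/4, -4/13)
c = (0, 20/11, 1/15)
Ac = (0, 0, -56/33)
Σ b_i: 81/52·1 + (-1/4)·1 + (-4/13)·1 = 1 ✓
b·c: (-1/4)·20/11 + (-4/13)·1/15 = -1019/2145 ≠ 1/2 ⇒ order 1.

1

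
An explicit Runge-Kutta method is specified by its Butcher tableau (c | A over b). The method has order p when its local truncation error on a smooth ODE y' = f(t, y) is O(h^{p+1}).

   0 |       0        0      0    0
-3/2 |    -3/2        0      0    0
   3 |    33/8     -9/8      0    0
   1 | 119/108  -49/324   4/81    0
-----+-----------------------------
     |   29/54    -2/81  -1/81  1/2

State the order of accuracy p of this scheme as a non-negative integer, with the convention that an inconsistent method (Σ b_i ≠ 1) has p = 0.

4

b = (29/54, -2/81, -1/81, 1/2)
c = (0, -3/2, 3, 1)
Ac = (0, 0, 27/16, 3/8)
Σ b_i: 29/54·1 + (-2/81)·1 + (-1/81)·1 + 1/2·1 = 1 ✓
b·c: (-2/81)·(-3/2) + (-1/81)·3 + 1/2·1 = 1/2 ✓
b·c²: (-2/81)·9/4 + (-1/81)·9 + 1/2·1 = 1/3 ✓
b·Ac: (-1/81)·27/16 + 1/2·3/8 = 1/6 ✓
b·c³: (-2/81)·(-27/8) + (-1/81)·27 + 1/2·1 = 1/4 ✓
b·(c∘Ac): (-1/81)·81/16 + 1/2·3/8 = 1/8 ✓
b·Ac²: (-1/81)·(-81/32) + 1/2·5/48 = 1/12 ✓
b·A²c: 1/2·1/12 = 1/24 ✓; 4 stages ⇒ order 4.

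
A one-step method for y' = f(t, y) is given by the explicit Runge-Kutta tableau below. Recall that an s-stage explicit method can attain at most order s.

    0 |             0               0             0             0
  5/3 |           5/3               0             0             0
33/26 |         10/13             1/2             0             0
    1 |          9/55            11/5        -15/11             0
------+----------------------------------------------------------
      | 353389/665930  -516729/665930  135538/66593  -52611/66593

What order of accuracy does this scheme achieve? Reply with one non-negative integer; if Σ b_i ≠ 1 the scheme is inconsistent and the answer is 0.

b = (353389/665930, -516729/665930, 135538/66593, -52611/66593)
c = (0, 5/3, 33/26, 1)
Ac = (0, 0, 5/6, 151/78)
Σ b_i: 353389/665930·1 + (-516729/665930)·1 + 135538/66593·1 + (-52611/66593)·1 = 1 ✓
b·c: (-516729/665930)·5/3 + 135538/66593·33/26 + (-52611/66593)·1 = 1/2 ✓
b·c²: (-516729/665930)·25/9 + 135538/66593·1089/676 + (-52611/66593)·1 = 1/3 ✓
b·Ac: 135538/66593·5/6 + (-52611/66593)·151/78 = 1/6 ✓
b·c³: (-516729/665930)·125/27 + 135538/66593·35937/17576 + (-52611/66593)·1 = -6883265/31165524 ≠ 1/4 ⇒ order 3.
b·(c∘Ac): 135538/66593·55/52 + (-52611/66593)·151/78 = 41508/66593 ≠ 1/8
b·Ac²: 135538/66593·25/18 + (-52611/66593)·23815/6084 = -8279605/31165524 ≠ 1/12
b·A²c: (-52611/66593)·(-25/22) = 1315275/1465046 ≠ 1/24

3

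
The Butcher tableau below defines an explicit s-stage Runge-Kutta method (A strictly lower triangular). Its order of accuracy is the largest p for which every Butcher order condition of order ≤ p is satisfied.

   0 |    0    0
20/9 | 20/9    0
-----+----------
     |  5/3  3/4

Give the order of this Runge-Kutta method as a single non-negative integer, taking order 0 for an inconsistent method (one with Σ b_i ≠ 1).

0

b = (5/3, 3/4)
c = (0, 20/9)
Σ b_i: 5/3·1 + 3/4·1 = 29/12 ≠ 1 ⇒ order 0.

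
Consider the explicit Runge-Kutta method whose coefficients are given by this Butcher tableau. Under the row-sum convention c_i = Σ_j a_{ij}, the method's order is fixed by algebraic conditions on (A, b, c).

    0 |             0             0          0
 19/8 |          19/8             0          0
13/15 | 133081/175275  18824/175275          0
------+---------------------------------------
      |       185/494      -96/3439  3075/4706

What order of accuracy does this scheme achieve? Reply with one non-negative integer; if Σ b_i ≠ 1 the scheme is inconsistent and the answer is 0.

b = (185/494, -96/3439, 3075/4706)
c = (0, 19/8, 13/15)
Ac = (0, 0, 2353/9225)
Σ b_i: 185/494·1 + (-96/3439)·1 + 3075/4706·1 = 1 ✓
b·c: (-96/3439)·19/8 + 3075/4706·13/15 = 1/2 ✓
b·c²: (-96/3439)·361/64 + 3075/4706·169/225 = 1/3 ✓
b·Ac: 3075/4706·2353/9225 = 1/6 ✓; 3 stages ⇒ order 3.

3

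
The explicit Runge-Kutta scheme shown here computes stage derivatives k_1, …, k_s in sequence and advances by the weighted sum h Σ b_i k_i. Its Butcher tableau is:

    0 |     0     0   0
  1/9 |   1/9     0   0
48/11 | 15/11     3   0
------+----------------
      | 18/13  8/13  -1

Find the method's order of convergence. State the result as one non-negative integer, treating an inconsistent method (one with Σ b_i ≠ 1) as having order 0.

1

b = (18/13, 8/13, -1)
c = (0, 1/9, 48/11)
Ac = (0, 0, 1/3)
Σ b_i: 18/13·1 + 8/13·1 + (-1)·1 = 1 ✓
b·c: 8/13·1/9 + (-1)·48/11 = -5528/1287 ≠ 1/2 ⇒ order 1.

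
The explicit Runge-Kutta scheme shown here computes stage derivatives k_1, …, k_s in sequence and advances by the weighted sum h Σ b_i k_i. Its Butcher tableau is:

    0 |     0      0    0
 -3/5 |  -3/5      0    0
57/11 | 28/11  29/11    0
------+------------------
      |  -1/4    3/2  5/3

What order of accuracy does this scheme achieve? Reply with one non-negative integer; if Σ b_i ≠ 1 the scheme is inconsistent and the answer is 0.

b = (-1/4, 3/2, 5/3)
c = (0, -3/5, 57/11)
Ac = (0, 0, -87/55)
Σ b_i: (-1/4)·1 + 3/2·1 + 5/3·1 = 35/12 ≠ 1 ⇒ order 0.

0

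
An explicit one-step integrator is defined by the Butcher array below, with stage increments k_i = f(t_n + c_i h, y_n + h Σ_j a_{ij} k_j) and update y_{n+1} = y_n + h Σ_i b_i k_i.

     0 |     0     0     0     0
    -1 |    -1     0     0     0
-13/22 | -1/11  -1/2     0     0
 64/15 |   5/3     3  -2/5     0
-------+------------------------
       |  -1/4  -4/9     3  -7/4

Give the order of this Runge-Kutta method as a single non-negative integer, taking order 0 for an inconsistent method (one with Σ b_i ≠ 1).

0

b = (-1/4, -4/9, 3, -7/4)
c = (0, -1, -13/22, 64/15)
Ac = (0, 0, 1/2, -152/55)
Σ b_i: (-1/4)·1 + (-4/9)·1 + 3·1 + (-7/4)·1 = 5/9 ≠ 1 ⇒ order 0.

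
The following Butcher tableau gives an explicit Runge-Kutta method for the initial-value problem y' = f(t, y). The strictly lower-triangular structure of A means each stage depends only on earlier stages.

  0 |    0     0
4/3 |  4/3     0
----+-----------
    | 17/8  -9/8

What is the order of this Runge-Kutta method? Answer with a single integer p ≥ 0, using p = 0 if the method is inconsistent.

b = (17/8, -9/8)
c = (0, 4/3)
Σ b_i: 17/8·1 + (-9/8)·1 = 1 ✓
b·c: (-9/8)·4/3 = -3/2 ≠ 1/2 ⇒ order 1.

1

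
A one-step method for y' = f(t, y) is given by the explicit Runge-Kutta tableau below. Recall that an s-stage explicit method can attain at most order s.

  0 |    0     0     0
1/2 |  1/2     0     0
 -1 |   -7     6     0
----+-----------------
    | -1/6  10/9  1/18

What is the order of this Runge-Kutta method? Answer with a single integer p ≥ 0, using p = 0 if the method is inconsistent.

3

b = (-1/6, 10/9, 1/18)
c = (0, 1/2, -1)
Ac = (0, 0, 3)
Σ b_i: (-1/6)·1 + 10/9·1 + 1/18·1 = 1 ✓
b·c: 10/9·1/2 + 1/18·(-1) = 1/2 ✓
b·c²: 10/9·1/4 + 1/18·1 = 1/3 ✓
b·Ac: 1/18·3 = 1/6 ✓; 3 stages ⇒ order 3.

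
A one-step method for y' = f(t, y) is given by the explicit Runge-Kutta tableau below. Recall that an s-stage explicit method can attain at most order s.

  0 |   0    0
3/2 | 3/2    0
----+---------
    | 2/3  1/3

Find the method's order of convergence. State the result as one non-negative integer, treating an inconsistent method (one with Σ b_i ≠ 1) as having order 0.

b = (2/3, 1/3)
c = (0, 3/2)
Σ b_i: 2/3·1 + 1/3·1 = 1 ✓
b·c: 1/3·3/2 = 1/2 ✓; 2 stages ⇒ order 2.

2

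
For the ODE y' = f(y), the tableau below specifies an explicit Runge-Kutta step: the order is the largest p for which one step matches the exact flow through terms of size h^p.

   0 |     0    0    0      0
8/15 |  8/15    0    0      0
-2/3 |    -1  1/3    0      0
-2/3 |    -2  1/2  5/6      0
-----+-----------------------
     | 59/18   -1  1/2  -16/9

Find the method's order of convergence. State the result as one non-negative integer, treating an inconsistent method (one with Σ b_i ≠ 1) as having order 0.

b = (59/18, -1, 1/2, -16/9)
c = (0, 8/15, -2/3, -2/3)
Ac = (0, 0, 8/45, -13/45)
Σ b_i: 59/18·1 + (-1)·1 + 1/2·1 + (-16/9)·1 = 1 ✓
b·c: (-1)·8/15 + 1/2·(-2/3) + (-16/9)·(-2/3) = 43/135 ≠ 1/2 ⇒ order 1.

1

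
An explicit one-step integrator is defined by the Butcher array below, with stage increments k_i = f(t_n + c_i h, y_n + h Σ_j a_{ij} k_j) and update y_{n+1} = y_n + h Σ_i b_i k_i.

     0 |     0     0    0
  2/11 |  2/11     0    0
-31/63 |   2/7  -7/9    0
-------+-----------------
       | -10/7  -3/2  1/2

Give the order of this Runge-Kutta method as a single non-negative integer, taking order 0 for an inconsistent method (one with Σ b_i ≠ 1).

0

b = (-10/7, -3/2, 1/2)
c = (0, 2/11, -31/63)
Ac = (0, 0, -14/99)
Σ b_i: (-10/7)·1 + (-3/2)·1 + 1/2·1 = -17/7 ≠ 1 ⇒ order 0.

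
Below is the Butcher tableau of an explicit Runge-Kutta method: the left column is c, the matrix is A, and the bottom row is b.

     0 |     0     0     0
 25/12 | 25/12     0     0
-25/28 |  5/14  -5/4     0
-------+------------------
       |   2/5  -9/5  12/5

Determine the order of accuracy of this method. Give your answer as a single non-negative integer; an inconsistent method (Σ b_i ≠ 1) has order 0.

1

b = (2/5, -9/5, 12/5)
c = (0, 25/12, -25/28)
Ac = (0, 0, -125/48)
Σ b_i: 2/5·1 + (-9/5)·1 + 12/5·1 = 1 ✓
b·c: (-9/5)·25/12 + 12/5·(-25/28) = -165/28 ≠ 1/2 ⇒ order 1.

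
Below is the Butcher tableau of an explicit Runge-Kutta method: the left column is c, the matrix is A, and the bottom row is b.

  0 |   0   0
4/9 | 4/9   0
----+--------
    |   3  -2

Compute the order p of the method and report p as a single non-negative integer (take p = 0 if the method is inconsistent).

b = (3, -2)
c = (0, 4/9)
Σ b_i: 3·1 + (-2)·1 = 1 ✓
b·c: (-2)·4/9 = -8/9 ≠ 1/2 ⇒ order 1.

1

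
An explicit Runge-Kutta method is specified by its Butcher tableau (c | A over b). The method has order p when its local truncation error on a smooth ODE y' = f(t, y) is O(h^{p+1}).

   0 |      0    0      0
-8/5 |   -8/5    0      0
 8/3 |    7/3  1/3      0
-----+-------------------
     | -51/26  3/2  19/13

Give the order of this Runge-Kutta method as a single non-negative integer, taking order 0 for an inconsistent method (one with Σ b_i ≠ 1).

b = (-51/26, 3/2, 19/13)
c = (0, -8/5, 8/3)
Ac = (0, 0, -8/15)
Σ b_i: (-51/26)·1 + 3/2·1 + 19/13·1 = 1 ✓
b·c: 3/2·(-8/5) + 19/13·8/3 = 292/195 ≠ 1/2 ⇒ order 1.

1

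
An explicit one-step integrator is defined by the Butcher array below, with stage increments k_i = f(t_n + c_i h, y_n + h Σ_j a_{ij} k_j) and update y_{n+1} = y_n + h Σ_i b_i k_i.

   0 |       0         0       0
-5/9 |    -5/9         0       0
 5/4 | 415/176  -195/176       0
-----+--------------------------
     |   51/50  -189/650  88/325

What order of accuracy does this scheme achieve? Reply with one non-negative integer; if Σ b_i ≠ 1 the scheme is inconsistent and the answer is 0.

b = (51/50, -189/650, 88/325)
c = (0, -5/9, 5/4)
Ac = (0, 0, 325/528)
Σ b_i: 51/50·1 + (-189/650)·1 + 88/325·1 = 1 ✓
b·c: (-189/650)·(-5/9) + 88/325·5/4 = 1/2 ✓
b·c²: (-189/650)·25/81 + 88/325·25/16 = 1/3 ✓
b·Ac: 88/325·325/528 = 1/6 ✓; 3 stages ⇒ order 3.

3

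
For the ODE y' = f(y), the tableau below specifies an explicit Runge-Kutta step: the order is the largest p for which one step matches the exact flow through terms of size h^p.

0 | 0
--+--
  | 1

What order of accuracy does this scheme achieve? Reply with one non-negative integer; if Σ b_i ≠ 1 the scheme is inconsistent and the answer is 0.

b = (1)
c = (0)
Σ b_i: 1·1 = 1 ✓; 1 stage ⇒ order 1.

1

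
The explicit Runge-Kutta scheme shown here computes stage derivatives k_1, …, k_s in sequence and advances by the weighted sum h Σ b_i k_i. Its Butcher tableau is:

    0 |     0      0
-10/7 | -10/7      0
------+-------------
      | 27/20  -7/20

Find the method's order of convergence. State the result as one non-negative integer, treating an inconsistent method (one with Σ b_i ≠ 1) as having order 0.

b = (27/20, -7/20)
c = (0, -10/7)
Σ b_i: 27/20·1 + (-7/20)·1 = 1 ✓
b·c: (-7/20)·(-10/7) = 1/2 ✓; 2 stages ⇒ order 2.

2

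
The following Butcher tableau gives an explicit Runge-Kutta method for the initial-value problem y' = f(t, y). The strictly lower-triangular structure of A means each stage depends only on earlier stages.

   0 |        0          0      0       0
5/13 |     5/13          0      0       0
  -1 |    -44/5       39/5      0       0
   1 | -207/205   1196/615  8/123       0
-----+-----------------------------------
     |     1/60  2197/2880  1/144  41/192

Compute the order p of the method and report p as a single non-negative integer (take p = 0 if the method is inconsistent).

4

b = (1/60, 2197/2880, 1/144, 41/192)
c = (0, 5/13, -1, 1)
Ac = (0, 0, 3, 28/41)
Σ b_i: 1/60·1 + 2197/2880·1 + 1/144·1 + 41/192·1 = 1 ✓
b·c: 2197/2880·5/13 + 1/144·(-1) + 41/192·1 = 1/2 ✓
b·c²: 2197/2880·25/169 + 1/144·1 + 41/192·1 = 1/3 ✓
b·Ac: 1/144·3 + 41/192·28/41 = 1/6 ✓
b·c³: 2197/2880·125/2197 + 1/144·(-1) + 41/192·1 = 1/4 ✓
b·(c∘Ac): 1/144·(-3) + 41/192·28/41 = 1/8 ✓
b·Ac²: 1/144·15/13 + 41/192·188/533 = 1/12 ✓
b·A²c: 41/192·8/41 = 1/24 ✓; 4 stages ⇒ order 4.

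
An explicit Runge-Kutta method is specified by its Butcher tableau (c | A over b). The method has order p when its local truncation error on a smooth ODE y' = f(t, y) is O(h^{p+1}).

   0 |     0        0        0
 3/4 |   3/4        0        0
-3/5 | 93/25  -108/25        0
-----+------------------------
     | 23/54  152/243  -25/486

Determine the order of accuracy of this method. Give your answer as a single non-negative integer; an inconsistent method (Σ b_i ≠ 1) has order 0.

3

b = (23/54, 152/243, -25/486)
c = (0, 3/4, -3/5)
Ac = (0, 0, -81/25)
Σ b_i: 23/54·1 + 152/243·1 + (-25/486)·1 = 1 ✓
b·c: 152/243·3/4 + (-25/486)·(-3/5) = 1/2 ✓
b·c²: 152/243·9/16 + (-25/486)·9/25 = 1/3 ✓
b·Ac: (-25/486)·(-81/25) = 1/6 ✓; 3 stages ⇒ order 3.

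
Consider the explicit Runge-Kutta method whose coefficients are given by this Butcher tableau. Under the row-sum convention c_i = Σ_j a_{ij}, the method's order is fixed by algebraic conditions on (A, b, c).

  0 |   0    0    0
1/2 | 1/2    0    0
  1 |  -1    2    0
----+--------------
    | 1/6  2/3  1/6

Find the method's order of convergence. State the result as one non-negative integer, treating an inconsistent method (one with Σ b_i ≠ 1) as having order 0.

b = (1/6, 2/3, 1/6)
c = (0, 1/2, 1)
Ac = (0, 0, 1)
Σ b_i: 1/6·1 + 2/3·1 + 1/6·1 = 1 ✓
b·c: 2/3·1/2 + 1/6·1 = 1/2 ✓
b·c²: 2/3·1/4 + 1/6·1 = 1/3 ✓
b·Ac: 1/6·1 = 1/6 ✓; 3 stages ⇒ order 3.

3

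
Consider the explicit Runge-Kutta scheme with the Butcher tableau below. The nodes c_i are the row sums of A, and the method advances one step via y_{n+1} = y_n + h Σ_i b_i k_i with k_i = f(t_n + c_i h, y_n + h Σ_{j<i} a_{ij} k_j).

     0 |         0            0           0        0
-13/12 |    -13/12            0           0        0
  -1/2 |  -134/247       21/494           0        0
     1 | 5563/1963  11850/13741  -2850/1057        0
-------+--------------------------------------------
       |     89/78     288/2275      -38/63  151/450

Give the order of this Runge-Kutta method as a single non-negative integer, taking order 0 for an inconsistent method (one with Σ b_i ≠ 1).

4

b = (89/78, 288/2275, -38/63, 151/450)
c = (0, -13/12, -1/2, 1)
Ac = (0, 0, -7/152, 125/302)
Σ b_i: 89/78·1 + 288/2275·1 + (-38/63)·1 + 151/450·1 = 1 ✓
b·c: 288/2275·(-13/12) + (-38/63)·(-1/2) + 151/450·1 = 1/2 ✓
b·c²: 288/2275·169/144 + (-38/63)·1/4 + 151/450·1 = 1/3 ✓
b·Ac: (-38/63)·(-7/152) + 151/450·125/302 = 1/6 ✓
b·c³: 288/2275·(-2197/1728) + (-38/63)·(-1/8) + 151/450·1 = 1/4 ✓
b·(c∘Ac): (-38/63)·7/304 + 151/450·125/302 = 1/8 ✓
b·Ac²: (-38/63)·91/1824 + 151/450·1225/3624 = 1/12 ✓
b·A²c: 151/450·75/604 = 1/24 ✓; 4 stages ⇒ order 4.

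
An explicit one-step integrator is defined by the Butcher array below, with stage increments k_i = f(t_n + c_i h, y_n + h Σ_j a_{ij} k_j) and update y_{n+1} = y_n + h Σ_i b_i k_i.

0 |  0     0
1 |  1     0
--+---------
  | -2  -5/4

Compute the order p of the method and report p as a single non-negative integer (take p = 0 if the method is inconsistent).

b = (-2, -5/4)
c = (0, 1)
Σ b_i: (-2)·1 + (-5/4)·1 = -13/4 ≠ 1 ⇒ order 0.

0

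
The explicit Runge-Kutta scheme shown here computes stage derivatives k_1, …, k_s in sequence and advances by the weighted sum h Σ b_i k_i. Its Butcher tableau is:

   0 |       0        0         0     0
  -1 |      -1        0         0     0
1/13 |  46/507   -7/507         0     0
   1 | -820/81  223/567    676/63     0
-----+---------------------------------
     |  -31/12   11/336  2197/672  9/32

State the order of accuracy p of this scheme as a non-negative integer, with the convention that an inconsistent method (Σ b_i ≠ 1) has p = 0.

4

b = (-31/12, 11/336, 2197/672, 9/32)
c = (0, -1, 1/13, 1)
Ac = (0, 0, 7/507, 35/81)
Σ b_i: (-31/12)·1 + 11/336·1 + 2197/672·1 + 9/32·1 = 1 ✓
b·c: 11/336·(-1) + 2197/672·1/13 + 9/32·1 = 1/2 ✓
b·c²: 11/336·1 + 2197/672·1/169 + 9/32·1 = 1/3 ✓
b·Ac: 2197/672·7/507 + 9/32·35/81 = 1/6 ✓
b·c³: 11/336·(-1) + 2197/672·1/2197 + 9/32·1 = 1/4 ✓
b·(c∘Ac): 2197/672·7/6591 + 9/32·35/81 = 1/8 ✓
b·Ac²: 2197/672·(-7/507) + 9/32·37/81 = 1/12 ✓
b·A²c: 9/32·4/27 = 1/24 ✓; 4 stages ⇒ order 4.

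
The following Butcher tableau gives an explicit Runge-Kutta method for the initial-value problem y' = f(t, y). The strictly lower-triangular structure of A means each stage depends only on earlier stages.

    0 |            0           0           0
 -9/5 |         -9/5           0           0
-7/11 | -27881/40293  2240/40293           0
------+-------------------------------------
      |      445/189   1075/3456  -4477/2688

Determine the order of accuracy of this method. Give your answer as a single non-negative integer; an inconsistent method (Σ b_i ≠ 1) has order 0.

3

b = (445/189, 1075/3456, -4477/2688)
c = (0, -9/5, -7/11)
Ac = (0, 0, -448/4477)
Σ b_i: 445/189·1 + 1075/3456·1 + (-4477/2688)·1 = 1 ✓
b·c: 1075/3456·(-9/5) + (-4477/2688)·(-7/11) = 1/2 ✓
b·c²: 1075/3456·81/25 + (-4477/2688)·49/121 = 1/3 ✓
b·Ac: (-4477/2688)·(-448/4477) = 1/6 ✓; 3 stages ⇒ order 3.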